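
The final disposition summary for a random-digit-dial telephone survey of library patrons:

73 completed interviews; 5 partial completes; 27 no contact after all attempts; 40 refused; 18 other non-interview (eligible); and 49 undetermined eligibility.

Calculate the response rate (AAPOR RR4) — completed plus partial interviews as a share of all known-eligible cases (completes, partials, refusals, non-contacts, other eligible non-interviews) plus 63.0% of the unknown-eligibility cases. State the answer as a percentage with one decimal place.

Top: 73 + 5 = 78
Eligible (known): 73 + 5 + 40 + 27 + 18 = 163
e × U: 0.6300 × 49 = 30.87
Base: 163 + 30.87 = 193.87
RR4 = 78 / 193.87 = 0.4023

40.2%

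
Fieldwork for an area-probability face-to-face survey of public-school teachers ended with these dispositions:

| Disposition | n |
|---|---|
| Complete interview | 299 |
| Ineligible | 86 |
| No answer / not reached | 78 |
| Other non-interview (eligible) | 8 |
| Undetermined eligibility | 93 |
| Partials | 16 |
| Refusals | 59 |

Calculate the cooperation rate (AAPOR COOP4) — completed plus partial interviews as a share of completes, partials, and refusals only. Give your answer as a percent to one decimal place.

84.2%

Num → 299 + 16 = 315
Base → 299 + 16 + 59 = 374
COOP4 = 315 / 374 = 0.8422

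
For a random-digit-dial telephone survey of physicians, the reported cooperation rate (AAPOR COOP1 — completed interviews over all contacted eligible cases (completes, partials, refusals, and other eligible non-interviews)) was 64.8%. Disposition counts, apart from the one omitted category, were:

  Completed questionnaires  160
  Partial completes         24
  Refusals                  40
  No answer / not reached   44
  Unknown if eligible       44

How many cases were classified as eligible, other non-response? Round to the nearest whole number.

COOP1 = 160 / D = 0.648
D = 160 / 0.648 = 246.9
Remaining denominator categories sum to 224
eligible, other non-response = 246.9 − 224 ≈ 23

23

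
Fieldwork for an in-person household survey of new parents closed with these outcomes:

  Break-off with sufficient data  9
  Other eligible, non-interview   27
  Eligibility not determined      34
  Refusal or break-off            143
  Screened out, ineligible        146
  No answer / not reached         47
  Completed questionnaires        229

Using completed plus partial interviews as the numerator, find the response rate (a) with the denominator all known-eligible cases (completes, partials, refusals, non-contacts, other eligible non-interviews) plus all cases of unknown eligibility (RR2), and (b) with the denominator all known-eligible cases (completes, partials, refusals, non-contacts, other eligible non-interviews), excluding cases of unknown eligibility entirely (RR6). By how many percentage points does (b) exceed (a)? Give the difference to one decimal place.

3.6

Top = 229 + 9 = 238
Base = 229 + 9 + 143 + 47 + 27 + 34 = 489
RR2 = 238 / 489 = 0.4867
Base = 229 + 9 + 143 + 47 + 27 = 455
RR6 = 238 / 455 = 0.5231
Difference = 52.31 − 48.67 = 3.64 percentage points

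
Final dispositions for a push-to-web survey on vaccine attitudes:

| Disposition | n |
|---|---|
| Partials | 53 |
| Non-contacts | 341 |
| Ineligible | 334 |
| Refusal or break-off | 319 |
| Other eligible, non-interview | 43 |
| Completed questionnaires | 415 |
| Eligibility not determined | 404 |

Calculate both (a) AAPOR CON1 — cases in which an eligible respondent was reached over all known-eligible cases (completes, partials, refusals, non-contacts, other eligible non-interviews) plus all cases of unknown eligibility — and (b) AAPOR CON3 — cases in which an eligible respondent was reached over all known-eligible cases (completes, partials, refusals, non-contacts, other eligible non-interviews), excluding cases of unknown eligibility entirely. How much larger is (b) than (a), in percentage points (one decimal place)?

18.2

Num → 415 + 53 + 319 + 43 = 830
Denom → 415 + 53 + 319 + 341 + 43 + 404 = 1575
CON1 = 830 / 1575 = 0.5270
Denom → 415 + 53 + 319 + 341 + 43 = 1171
CON3 = 830 / 1171 = 0.7088
Difference = 70.88 − 52.70 = 18.18 percentage points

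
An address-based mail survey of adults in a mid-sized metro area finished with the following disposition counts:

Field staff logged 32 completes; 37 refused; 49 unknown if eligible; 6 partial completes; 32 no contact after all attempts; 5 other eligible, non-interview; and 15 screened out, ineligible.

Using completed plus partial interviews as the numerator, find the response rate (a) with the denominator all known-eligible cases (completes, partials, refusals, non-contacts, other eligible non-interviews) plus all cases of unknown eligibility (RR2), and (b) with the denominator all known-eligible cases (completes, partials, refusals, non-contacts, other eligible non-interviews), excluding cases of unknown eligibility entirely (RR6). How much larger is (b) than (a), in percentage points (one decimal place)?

10.3

Top: 32 + 6 = 38
Denominator: 32 + 6 + 37 + 32 + 5 + 49 = 161
RR2 = 38 / 161 = 0.2360
Denominator: 32 + 6 + 37 + 32 + 5 = 112
RR6 = 38 / 112 = 0.3393
Difference = 33.93 − 23.60 = 10.33 percentage points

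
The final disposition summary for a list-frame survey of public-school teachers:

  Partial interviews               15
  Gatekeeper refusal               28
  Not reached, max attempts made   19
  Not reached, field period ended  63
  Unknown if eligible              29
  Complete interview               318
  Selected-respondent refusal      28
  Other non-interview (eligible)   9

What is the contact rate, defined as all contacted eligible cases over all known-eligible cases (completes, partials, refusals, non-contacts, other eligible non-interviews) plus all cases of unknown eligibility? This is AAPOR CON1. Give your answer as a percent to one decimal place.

78.2%

Refusals = 28 + 28 = 56
No contact after all attempts = 63 + 19 = 82
Numerator → 318 + 15 + 56 + 9 = 398
Denom → 318 + 15 + 56 + 82 + 9 + 29 = 509
CON1 = 398 / 509 = 0.7819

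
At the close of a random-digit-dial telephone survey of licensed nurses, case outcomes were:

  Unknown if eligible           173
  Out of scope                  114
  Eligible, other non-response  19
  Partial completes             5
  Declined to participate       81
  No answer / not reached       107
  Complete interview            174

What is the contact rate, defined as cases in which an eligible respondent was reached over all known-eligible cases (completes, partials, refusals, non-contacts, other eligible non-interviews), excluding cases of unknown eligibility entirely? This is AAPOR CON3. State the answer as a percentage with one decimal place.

Numerator → 174 + 5 + 81 + 19 = 279
Denominator → 174 + 5 + 81 + 107 + 19 = 386
CON3 = 279 / 386 = 0.7228

72.3%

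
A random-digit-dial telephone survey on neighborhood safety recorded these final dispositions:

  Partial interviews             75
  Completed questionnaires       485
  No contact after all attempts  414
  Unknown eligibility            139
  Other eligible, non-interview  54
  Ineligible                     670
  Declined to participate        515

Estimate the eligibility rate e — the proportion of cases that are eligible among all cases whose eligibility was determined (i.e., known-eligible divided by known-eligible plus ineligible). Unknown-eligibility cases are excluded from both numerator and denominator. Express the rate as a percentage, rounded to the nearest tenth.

Known eligible: 485 + 75 + 515 + 414 + 54 = 1543
e = 1543 / (1543 + 670) = 1543 / 2213 = 0.6972

69.7%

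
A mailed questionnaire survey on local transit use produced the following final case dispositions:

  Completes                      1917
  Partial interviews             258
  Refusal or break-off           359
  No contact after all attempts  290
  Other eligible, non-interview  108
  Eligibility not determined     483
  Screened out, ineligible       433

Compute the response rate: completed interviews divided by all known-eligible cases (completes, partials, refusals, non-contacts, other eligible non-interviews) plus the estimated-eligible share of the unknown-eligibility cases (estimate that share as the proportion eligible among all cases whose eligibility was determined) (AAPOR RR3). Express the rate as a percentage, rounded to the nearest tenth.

Top = 1917
Determined eligible = 1917 + 258 + 359 + 290 + 108 = 2932
e = 2932 / (2932 + 433) = 2932 / 3365 = 0.8713
e × U = 0.8713 × 483 = 420.84
Base = 2932 + 420.84 = 3352.84
RR3 = 1917 / 3352.84 = 0.5718

57.2%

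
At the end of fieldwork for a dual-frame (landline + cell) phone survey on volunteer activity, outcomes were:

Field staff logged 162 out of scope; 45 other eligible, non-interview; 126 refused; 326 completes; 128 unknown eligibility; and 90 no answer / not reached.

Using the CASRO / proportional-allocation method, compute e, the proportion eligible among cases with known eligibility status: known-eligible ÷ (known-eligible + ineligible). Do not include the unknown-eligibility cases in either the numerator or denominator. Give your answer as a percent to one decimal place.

Eligible (known): 326 + 126 + 90 + 45 = 587
e = 587 / (587 + 162) = 587 / 749 = 0.7837

78.4%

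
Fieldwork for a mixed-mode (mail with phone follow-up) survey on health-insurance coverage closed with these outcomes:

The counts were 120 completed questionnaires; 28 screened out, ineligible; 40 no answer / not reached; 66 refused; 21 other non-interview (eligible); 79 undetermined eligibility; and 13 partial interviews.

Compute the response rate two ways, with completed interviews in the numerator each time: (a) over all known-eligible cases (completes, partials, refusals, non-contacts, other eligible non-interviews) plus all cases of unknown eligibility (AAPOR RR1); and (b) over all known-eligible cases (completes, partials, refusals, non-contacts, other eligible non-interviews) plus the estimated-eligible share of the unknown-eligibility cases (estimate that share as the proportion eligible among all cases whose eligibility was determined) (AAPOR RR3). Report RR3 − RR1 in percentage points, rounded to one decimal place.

0.8

Numerator = 120
Denominator = 120 + 13 + 66 + 40 + 21 + 79 = 339
RR1 = 120 / 339 = 0.3540
Known eligible = 120 + 13 + 66 + 40 + 21 = 260
e = 260 / (260 + 28) = 260 / 288 = 0.9028
Eligible share of unknowns = 0.9028 × 79 = 71.32
Denominator = 260 + 71.32 = 331.32
RR3 = 120 / 331.32 = 0.3622
Difference = 36.22 − 35.40 = 0.82 percentage points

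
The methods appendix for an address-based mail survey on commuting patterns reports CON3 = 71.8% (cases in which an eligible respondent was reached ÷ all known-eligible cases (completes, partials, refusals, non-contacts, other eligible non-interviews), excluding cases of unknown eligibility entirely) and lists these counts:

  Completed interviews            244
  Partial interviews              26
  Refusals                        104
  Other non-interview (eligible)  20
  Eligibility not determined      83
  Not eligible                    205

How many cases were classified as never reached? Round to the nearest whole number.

Numerator: 244 + 26 + 104 + 20 = 394
CON3 = 394 / D = 0.718
D = 394 / 0.718 = 548.7
Other denominator terms total 394
never reached = 548.7 − 394 ≈ 155

155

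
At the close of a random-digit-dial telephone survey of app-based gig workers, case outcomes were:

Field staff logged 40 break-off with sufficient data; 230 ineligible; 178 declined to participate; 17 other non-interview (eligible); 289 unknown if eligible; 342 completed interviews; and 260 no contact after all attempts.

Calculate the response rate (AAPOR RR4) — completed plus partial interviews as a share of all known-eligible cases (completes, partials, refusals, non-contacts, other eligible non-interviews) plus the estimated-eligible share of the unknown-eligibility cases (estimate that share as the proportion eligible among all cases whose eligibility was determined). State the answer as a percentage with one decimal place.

Top: 342 + 40 = 382
Eligible (known): 342 + 40 + 178 + 260 + 17 = 837
e = 837 / (837 + 230) = 837 / 1067 = 0.7844
e × U: 0.7844 × 289 = 226.69
Denominator: 837 + 226.69 = 1063.69
RR4 = 382 / 1063.69 = 0.3591

35.9%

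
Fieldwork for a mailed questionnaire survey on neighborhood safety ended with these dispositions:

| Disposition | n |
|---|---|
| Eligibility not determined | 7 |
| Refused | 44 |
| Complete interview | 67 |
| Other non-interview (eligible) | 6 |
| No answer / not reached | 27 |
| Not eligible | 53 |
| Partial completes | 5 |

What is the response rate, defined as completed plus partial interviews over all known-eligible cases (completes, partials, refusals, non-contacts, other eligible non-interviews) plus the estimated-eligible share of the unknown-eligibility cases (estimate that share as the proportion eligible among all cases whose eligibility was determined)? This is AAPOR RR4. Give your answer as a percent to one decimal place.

46.7%

Numerator = 67 + 5 = 72
Known eligible = 67 + 5 + 44 + 27 + 6 = 149
e = 149 / (149 + 53) = 149 / 202 = 0.7376
Eligible share of unknowns = 0.7376 × 7 = 5.16
Denom = 149 + 5.16 = 154.16
RR4 = 72 / 154.16 = 0.4670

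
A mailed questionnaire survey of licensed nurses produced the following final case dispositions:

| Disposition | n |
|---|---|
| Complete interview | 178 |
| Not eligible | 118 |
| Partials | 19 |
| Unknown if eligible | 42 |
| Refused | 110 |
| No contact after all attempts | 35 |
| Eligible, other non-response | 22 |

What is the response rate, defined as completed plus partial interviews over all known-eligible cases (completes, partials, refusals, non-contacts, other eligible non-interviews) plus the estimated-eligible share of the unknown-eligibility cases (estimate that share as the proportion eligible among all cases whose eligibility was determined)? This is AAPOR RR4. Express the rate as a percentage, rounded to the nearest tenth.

Numerator: 178 + 19 = 197
Determined eligible: 178 + 19 + 110 + 35 + 22 = 364
e = 364 / (364 + 118) = 364 / 482 = 0.7552
e × U: 0.7552 × 42 = 31.72
Base: 364 + 31.72 = 395.72
RR4 = 197 / 395.72 = 0.4978

49.8%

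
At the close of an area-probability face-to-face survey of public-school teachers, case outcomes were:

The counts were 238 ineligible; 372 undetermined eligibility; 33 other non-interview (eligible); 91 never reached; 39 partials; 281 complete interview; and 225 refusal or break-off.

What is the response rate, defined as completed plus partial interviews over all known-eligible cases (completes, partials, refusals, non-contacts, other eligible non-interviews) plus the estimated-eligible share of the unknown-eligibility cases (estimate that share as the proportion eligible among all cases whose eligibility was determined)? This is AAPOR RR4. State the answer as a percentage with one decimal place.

33.9%

Top → 281 + 39 = 320
Determined eligible → 281 + 39 + 225 + 91 + 33 = 669
e = 669 / (669 + 238) = 669 / 907 = 0.7376
Eligible share of unknowns → 0.7376 × 372 = 274.39
Denom → 669 + 274.39 = 943.39
RR4 = 320 / 943.39 = 0.3392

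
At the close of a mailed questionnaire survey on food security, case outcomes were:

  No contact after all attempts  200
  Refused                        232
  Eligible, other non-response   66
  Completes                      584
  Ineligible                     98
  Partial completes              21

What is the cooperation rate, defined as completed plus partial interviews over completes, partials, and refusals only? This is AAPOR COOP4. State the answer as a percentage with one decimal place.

72.3%

Num: 584 + 21 = 605
Denom: 584 + 21 + 232 = 837
COOP4 = 605 / 837 = 0.7228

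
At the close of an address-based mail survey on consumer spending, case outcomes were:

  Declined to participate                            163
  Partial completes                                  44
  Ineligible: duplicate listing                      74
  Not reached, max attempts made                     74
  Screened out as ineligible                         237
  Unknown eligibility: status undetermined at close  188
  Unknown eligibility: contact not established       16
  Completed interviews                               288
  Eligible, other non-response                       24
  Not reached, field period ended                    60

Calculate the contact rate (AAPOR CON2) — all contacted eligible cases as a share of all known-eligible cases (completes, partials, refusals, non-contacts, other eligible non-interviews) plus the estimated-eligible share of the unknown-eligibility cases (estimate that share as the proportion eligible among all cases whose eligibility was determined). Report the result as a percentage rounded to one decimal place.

Never reached = 60 + 74 = 134
Eligibility not determined = 16 + 188 = 204
Ineligible = 237 + 74 = 311
Numerator → 288 + 44 + 163 + 24 = 519
Known eligible → 288 + 44 + 163 + 134 + 24 = 653
e = 653 / (653 + 311) = 653 / 964 = 0.6774
e × U → 0.6774 × 204 = 138.19
Base → 653 + 138.19 = 791.19
CON2 = 519 / 791.19 = 0.6560

65.6%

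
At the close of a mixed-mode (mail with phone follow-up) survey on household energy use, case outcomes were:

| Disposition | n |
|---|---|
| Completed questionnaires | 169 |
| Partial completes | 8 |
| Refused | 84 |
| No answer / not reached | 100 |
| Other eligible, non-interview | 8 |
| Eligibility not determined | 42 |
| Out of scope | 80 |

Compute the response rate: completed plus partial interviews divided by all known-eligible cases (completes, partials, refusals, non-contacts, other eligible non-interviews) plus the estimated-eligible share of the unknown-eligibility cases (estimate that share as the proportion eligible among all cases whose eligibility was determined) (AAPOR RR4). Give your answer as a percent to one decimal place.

43.9%

Top: 169 + 8 = 177
Determined eligible: 169 + 8 + 84 + 100 + 8 = 369
e = 369 / (369 + 80) = 369 / 449 = 0.8218
Eligible share of unknowns: 0.8218 × 42 = 34.52
Denom: 369 + 34.52 = 403.52
RR4 = 177 / 403.52 = 0.4386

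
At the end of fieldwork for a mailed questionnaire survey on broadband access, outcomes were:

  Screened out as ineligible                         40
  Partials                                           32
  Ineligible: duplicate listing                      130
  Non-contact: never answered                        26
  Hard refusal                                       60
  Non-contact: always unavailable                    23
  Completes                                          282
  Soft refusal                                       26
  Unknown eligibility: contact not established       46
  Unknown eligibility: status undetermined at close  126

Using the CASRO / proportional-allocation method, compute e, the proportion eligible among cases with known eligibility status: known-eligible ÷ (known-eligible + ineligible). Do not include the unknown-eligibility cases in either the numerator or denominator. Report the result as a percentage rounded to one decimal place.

72.5%

Declined to participate = 60 + 26 = 86
No answer / not reached = 26 + 23 = 49
Unknown if eligible = 46 + 126 = 172
Not eligible = 40 + 130 = 170
Known eligible → 282 + 32 + 86 + 49 = 449
e = 449 / (449 + 170) = 449 / 619 = 0.7254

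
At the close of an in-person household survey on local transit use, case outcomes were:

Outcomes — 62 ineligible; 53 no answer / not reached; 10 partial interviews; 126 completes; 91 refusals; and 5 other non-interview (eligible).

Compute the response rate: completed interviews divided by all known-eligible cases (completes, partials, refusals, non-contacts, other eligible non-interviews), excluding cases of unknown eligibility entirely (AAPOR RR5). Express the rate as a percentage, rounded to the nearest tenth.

44.2%

Numerator = 126
Denom = 126 + 10 + 91 + 53 + 5 = 285
RR5 = 126 / 285 = 0.4421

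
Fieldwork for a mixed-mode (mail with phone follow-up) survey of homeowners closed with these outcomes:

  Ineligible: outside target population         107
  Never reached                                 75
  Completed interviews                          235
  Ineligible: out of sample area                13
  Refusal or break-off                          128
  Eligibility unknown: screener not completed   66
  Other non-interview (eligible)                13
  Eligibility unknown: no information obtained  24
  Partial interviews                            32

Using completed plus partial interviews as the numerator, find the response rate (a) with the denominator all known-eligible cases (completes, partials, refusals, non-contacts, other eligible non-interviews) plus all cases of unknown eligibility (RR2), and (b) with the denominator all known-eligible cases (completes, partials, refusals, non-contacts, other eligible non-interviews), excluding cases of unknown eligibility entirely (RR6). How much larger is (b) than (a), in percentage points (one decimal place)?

Undetermined eligibility = 66 + 24 = 90
Out of scope = 107 + 13 = 120
Top → 235 + 32 = 267
Base → 235 + 32 + 128 + 75 + 13 + 90 = 573
RR2 = 267 / 573 = 0.4660
Base → 235 + 32 + 128 + 75 + 13 = 483
RR6 = 267 / 483 = 0.5528
Difference = 55.28 − 46.60 = 8.68 percentage points

8.7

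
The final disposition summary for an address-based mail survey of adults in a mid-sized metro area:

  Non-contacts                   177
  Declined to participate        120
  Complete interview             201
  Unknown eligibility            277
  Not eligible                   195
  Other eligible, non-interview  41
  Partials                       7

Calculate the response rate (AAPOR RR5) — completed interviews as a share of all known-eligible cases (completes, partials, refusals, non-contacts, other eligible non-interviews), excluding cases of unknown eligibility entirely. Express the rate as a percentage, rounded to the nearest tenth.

36.8%

Top → 201
Denominator → 201 + 7 + 120 + 177 + 41 = 546
RR5 = 201 / 546 = 0.3681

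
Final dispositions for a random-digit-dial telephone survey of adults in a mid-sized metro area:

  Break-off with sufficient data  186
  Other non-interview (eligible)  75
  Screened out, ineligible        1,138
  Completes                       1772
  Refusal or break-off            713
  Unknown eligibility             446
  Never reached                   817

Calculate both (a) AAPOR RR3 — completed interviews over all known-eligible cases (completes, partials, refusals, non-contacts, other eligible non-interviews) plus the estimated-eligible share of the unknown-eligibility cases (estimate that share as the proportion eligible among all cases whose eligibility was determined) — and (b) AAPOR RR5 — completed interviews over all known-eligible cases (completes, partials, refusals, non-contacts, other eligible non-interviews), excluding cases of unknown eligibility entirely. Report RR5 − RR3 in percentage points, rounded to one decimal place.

Numerator: 1772
Known eligible: 1772 + 186 + 713 + 817 + 75 = 3563
e = 3563 / (3563 + 1138) = 3563 / 4701 = 0.7579
e × U: 0.7579 × 446 = 338.02
Denominator: 3563 + 338.02 = 3901.02
RR3 = 1772 / 3901.02 = 0.4542
Denominator: 1772 + 186 + 713 + 817 + 75 = 3563
RR5 = 1772 / 3563 = 0.4973
Difference = 49.73 − 45.42 = 4.31 percentage points

4.3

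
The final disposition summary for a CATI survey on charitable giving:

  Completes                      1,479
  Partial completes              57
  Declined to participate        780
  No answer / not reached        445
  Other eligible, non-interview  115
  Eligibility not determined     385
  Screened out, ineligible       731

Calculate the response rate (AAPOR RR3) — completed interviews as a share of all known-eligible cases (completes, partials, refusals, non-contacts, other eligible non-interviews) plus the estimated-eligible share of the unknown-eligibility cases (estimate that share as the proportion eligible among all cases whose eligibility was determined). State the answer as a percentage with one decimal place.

46.5%

Num = 1479
Known eligible = 1479 + 57 + 780 + 445 + 115 = 2876
e = 2876 / (2876 + 731) = 2876 / 3607 = 0.7973
Estimated eligible among unknowns = 0.7973 × 385 = 306.96
Base = 2876 + 306.96 = 3182.96
RR3 = 1479 / 3182.96 = 0.4647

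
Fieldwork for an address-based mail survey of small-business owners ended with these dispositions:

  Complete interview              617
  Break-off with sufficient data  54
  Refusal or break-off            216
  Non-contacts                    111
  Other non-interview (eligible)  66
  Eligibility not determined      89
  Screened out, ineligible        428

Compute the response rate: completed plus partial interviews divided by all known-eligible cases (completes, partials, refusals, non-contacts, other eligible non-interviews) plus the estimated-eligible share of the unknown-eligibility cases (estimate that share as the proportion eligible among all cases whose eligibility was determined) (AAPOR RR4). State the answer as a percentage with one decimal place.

Numerator = 617 + 54 = 671
Determined eligible = 617 + 54 + 216 + 111 + 66 = 1064
e = 1064 / (1064 + 428) = 1064 / 1492 = 0.7131
Eligible share of unknowns = 0.7131 × 89 = 63.47
Denom = 1064 + 63.47 = 1127.47
RR4 = 671 / 1127.47 = 0.5951

59.5%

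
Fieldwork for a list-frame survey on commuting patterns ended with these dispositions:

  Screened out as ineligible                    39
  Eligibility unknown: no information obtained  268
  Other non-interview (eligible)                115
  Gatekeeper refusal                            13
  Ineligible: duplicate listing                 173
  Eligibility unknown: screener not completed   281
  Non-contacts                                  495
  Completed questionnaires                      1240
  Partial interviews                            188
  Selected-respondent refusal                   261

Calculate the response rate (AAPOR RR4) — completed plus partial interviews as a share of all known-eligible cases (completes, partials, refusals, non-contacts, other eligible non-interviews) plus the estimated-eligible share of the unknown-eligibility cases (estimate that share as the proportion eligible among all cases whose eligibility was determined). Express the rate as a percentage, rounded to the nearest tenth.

Declined to participate = 13 + 261 = 274
Undetermined eligibility = 281 + 268 = 549
Ineligible = 39 + 173 = 212
Top: 1240 + 188 = 1428
Known eligible: 1240 + 188 + 274 + 495 + 115 = 2312
e = 2312 / (2312 + 212) = 2312 / 2524 = 0.9160
Eligible share of unknowns: 0.9160 × 549 = 502.88
Base: 2312 + 502.88 = 2814.88
RR4 = 1428 / 2814.88 = 0.5073

50.7%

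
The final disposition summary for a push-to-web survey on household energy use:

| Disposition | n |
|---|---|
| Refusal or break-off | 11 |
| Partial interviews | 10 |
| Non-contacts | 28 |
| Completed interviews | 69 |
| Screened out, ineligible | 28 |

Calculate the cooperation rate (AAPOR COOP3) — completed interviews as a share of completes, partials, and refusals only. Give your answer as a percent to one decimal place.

Num → 69
Base → 69 + 10 + 11 = 90
COOP3 = 69 / 90 = 0.7667

76.7%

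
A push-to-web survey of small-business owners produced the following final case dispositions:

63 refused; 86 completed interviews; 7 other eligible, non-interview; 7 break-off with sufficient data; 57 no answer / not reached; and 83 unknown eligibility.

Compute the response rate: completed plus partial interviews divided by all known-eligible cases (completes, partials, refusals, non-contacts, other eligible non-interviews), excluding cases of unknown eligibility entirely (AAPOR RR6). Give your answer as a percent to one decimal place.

42.3%

Num: 86 + 7 = 93
Denom: 86 + 7 + 63 + 57 + 7 = 220
RR6 = 93 / 220 = 0.4227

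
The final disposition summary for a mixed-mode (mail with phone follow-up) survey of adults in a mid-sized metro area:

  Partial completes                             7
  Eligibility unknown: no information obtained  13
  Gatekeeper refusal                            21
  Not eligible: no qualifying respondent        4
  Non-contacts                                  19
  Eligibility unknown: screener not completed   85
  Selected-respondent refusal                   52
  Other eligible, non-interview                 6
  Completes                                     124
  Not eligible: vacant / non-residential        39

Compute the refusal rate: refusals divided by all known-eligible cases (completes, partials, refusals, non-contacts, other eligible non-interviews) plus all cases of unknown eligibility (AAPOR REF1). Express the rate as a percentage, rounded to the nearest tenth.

Refusals = 21 + 52 = 73
Undetermined eligibility = 85 + 13 = 98
Out of scope = 4 + 39 = 43
Numerator = 73
Denominator = 124 + 7 + 73 + 19 + 6 + 98 = 327
REF1 = 73 / 327 = 0.2232

22.3%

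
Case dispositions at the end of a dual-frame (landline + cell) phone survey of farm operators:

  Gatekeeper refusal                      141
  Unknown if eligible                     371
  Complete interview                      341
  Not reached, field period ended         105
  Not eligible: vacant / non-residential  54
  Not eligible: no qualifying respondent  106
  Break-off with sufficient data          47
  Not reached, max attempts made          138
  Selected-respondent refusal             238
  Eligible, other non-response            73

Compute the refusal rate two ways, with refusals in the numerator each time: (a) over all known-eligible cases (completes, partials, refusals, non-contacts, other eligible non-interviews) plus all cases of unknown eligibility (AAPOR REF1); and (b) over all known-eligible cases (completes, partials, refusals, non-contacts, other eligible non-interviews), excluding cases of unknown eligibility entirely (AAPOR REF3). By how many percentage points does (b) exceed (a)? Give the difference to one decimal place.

8.9

Refusal or break-off = 141 + 238 = 379
No answer / not reached = 105 + 138 = 243
Out of scope = 106 + 54 = 160
Numerator: 379
Base: 341 + 47 + 379 + 243 + 73 + 371 = 1454
REF1 = 379 / 1454 = 0.2607
Base: 341 + 47 + 379 + 243 + 73 = 1083
REF3 = 379 / 1083 = 0.3500
Difference = 35.00 − 26.07 = 8.93 percentage points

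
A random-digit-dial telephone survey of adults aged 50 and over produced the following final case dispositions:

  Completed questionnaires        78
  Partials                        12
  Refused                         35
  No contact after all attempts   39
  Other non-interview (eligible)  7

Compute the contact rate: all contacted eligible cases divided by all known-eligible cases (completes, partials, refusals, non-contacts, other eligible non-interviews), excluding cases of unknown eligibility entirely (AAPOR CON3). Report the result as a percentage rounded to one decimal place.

Num → 78 + 12 + 35 + 7 = 132
Denom → 78 + 12 + 35 + 39 + 7 = 171
CON3 = 132 / 171 = 0.7719

77.2%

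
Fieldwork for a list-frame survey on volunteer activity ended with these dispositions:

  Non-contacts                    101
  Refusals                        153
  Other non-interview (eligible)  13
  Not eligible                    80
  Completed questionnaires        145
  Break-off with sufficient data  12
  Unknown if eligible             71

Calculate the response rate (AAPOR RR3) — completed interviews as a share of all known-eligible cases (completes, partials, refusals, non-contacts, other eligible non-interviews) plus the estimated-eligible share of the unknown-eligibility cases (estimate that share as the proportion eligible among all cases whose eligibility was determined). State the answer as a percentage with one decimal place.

30.0%

Top → 145
Eligible (known) → 145 + 12 + 153 + 101 + 13 = 424
e = 424 / (424 + 80) = 424 / 504 = 0.8413
e × U → 0.8413 × 71 = 59.73
Denominator → 424 + 59.73 = 483.73
RR3 = 145 / 483.73 = 0.2998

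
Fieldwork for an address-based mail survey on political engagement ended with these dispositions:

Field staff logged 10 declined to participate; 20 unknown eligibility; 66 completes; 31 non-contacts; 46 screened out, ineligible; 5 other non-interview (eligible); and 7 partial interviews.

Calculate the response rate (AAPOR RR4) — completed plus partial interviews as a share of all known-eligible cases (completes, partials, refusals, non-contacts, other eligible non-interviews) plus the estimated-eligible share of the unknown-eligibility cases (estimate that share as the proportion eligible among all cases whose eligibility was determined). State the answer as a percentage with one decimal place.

Top: 66 + 7 = 73
Known eligible: 66 + 7 + 10 + 31 + 5 = 119
e = 119 / (119 + 46) = 119 / 165 = 0.7212
Eligible share of unknowns: 0.7212 × 20 = 14.42
Denominator: 119 + 14.42 = 133.42
RR4 = 73 / 133.42 = 0.5471

54.7%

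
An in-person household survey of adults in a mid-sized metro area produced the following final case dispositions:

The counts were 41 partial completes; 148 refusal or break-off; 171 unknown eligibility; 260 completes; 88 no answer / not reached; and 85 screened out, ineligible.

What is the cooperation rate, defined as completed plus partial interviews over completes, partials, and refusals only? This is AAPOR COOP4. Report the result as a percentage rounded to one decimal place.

Numerator: 260 + 41 = 301
Denominator: 260 + 41 + 148 = 449
COOP4 = 301 / 449 = 0.6704

67.0%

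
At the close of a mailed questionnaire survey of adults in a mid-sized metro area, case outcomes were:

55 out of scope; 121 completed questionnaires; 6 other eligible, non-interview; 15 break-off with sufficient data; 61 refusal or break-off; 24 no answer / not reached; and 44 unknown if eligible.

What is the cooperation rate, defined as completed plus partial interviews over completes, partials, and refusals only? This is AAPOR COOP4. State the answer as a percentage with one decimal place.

69.0%

Numerator = 121 + 15 = 136
Denominator = 121 + 15 + 61 = 197
COOP4 = 136 / 197 = 0.6904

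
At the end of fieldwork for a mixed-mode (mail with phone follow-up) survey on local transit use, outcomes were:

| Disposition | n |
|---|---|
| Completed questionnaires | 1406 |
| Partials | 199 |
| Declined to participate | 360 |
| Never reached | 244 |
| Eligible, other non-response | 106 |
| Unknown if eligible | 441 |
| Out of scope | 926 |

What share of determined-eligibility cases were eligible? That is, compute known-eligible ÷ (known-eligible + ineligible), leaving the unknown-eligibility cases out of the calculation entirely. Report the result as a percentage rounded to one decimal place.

Eligible (known) = 1406 + 199 + 360 + 244 + 106 = 2315
e = 2315 / (2315 + 926) = 2315 / 3241 = 0.7143

71.4%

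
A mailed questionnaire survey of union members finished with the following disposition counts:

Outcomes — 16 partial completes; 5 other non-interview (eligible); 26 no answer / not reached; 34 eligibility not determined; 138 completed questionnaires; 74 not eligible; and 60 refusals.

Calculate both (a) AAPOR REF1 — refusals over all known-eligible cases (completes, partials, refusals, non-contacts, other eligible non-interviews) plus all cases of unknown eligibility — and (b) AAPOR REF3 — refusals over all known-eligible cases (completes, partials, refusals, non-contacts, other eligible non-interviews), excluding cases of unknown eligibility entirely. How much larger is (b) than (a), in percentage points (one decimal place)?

Top: 60
Denom: 138 + 16 + 60 + 26 + 5 + 34 = 279
REF1 = 60 / 279 = 0.2151
Denom: 138 + 16 + 60 + 26 + 5 = 245
REF3 = 60 / 245 = 0.2449
Difference = 24.49 − 21.51 = 2.98 percentage points

3.0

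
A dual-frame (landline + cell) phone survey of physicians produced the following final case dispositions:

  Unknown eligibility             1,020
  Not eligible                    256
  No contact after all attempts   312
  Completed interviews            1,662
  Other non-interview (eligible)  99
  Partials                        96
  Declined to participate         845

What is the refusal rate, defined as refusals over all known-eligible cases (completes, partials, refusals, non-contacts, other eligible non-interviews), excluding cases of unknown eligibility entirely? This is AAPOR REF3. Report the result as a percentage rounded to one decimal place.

28.0%

Top = 845
Denom = 1662 + 96 + 845 + 312 + 99 = 3014
REF3 = 845 / 3014 = 0.2804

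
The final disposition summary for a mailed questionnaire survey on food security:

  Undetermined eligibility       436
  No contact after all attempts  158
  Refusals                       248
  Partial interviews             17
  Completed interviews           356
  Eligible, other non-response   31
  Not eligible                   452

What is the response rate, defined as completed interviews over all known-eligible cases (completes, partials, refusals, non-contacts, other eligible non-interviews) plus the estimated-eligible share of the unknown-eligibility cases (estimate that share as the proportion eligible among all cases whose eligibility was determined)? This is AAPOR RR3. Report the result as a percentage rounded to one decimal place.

Num: 356
Eligible (known): 356 + 17 + 248 + 158 + 31 = 810
e = 810 / (810 + 452) = 810 / 1262 = 0.6418
Eligible share of unknowns: 0.6418 × 436 = 279.82
Denominator: 810 + 279.82 = 1089.82
RR3 = 356 / 1089.82 = 0.3267

32.7%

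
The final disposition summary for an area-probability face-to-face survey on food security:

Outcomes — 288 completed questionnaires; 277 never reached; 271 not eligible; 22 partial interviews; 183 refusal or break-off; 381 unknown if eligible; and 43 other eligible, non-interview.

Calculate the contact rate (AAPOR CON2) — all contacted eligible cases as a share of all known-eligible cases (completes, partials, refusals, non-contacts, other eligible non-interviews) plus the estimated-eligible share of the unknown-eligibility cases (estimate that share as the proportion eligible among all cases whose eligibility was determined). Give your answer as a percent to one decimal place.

48.8%

Numerator = 288 + 22 + 183 + 43 = 536
Known eligible = 288 + 22 + 183 + 277 + 43 = 813
e = 813 / (813 + 271) = 813 / 1084 = 0.7500
e × U = 0.7500 × 381 = 285.75
Denom = 813 + 285.75 = 1098.75
CON2 = 536 / 1098.75 = 0.4878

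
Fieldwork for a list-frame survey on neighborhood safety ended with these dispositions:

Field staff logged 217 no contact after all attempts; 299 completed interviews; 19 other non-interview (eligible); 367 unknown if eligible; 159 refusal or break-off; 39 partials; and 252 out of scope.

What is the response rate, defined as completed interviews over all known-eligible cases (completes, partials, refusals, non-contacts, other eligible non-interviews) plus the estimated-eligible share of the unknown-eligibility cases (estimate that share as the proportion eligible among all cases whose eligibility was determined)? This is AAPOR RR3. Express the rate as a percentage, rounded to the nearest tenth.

29.7%

Numerator → 299
Eligible (known) → 299 + 39 + 159 + 217 + 19 = 733
e = 733 / (733 + 252) = 733 / 985 = 0.7442
Eligible share of unknowns → 0.7442 × 367 = 273.12
Denom → 733 + 273.12 = 1006.12
RR3 = 299 / 1006.12 = 0.2972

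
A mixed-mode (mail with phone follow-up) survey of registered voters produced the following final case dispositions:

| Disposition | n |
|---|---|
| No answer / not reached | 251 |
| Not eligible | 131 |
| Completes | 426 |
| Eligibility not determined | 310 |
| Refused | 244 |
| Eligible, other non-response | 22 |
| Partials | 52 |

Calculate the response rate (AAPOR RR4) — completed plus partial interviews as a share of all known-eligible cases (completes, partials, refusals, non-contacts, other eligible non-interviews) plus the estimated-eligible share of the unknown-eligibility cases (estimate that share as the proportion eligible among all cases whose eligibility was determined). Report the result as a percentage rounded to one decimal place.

Top: 426 + 52 = 478
Known eligible: 426 + 52 + 244 + 251 + 22 = 995
e = 995 / (995 + 131) = 995 / 1126 = 0.8837
Eligible share of unknowns: 0.8837 × 310 = 273.95
Denom: 995 + 273.95 = 1268.95
RR4 = 478 / 1268.95 = 0.3767

37.7%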